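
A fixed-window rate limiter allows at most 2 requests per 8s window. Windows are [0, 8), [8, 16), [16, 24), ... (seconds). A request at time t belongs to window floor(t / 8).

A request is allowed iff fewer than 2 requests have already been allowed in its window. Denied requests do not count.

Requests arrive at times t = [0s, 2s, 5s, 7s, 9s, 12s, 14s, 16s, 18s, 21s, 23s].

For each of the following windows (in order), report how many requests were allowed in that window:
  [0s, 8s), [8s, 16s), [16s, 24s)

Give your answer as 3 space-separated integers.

Answer: 2 2 2

Derivation:
Processing requests:
  req#1 t=0s (window 0): ALLOW
  req#2 t=2s (window 0): ALLOW
  req#3 t=5s (window 0): DENY
  req#4 t=7s (window 0): DENY
  req#5 t=9s (window 1): ALLOW
  req#6 t=12s (window 1): ALLOW
  req#7 t=14s (window 1): DENY
  req#8 t=16s (window 2): ALLOW
  req#9 t=18s (window 2): ALLOW
  req#10 t=21s (window 2): DENY
  req#11 t=23s (window 2): DENY

Allowed counts by window: 2 2 2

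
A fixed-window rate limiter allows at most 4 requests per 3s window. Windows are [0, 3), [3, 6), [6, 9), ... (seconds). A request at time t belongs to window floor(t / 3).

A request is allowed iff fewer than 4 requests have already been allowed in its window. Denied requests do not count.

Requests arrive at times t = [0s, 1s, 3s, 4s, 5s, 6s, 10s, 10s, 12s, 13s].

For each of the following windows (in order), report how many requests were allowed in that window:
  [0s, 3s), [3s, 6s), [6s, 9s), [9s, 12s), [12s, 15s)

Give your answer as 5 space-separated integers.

Processing requests:
  req#1 t=0s (window 0): ALLOW
  req#2 t=1s (window 0): ALLOW
  req#3 t=3s (window 1): ALLOW
  req#4 t=4s (window 1): ALLOW
  req#5 t=5s (window 1): ALLOW
  req#6 t=6s (window 2): ALLOW
  req#7 t=10s (window 3): ALLOW
  req#8 t=10s (window 3): ALLOW
  req#9 t=12s (window 4): ALLOW
  req#10 t=13s (window 4): ALLOW

Allowed counts by window: 2 3 1 2 2

Answer: 2 3 1 2 2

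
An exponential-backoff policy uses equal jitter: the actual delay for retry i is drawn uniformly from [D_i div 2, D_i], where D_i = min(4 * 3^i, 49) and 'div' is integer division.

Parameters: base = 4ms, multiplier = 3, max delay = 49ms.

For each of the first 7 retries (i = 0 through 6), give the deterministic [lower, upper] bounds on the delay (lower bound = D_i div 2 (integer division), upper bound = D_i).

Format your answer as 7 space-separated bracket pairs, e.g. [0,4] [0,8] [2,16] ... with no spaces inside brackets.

Answer: [2,4] [6,12] [18,36] [24,49] [24,49] [24,49] [24,49]

Derivation:
Computing bounds per retry:
  i=0: D_i=min(4*3^0,49)=4, bounds=[2,4]
  i=1: D_i=min(4*3^1,49)=12, bounds=[6,12]
  i=2: D_i=min(4*3^2,49)=36, bounds=[18,36]
  i=3: D_i=min(4*3^3,49)=49, bounds=[24,49]
  i=4: D_i=min(4*3^4,49)=49, bounds=[24,49]
  i=5: D_i=min(4*3^5,49)=49, bounds=[24,49]
  i=6: D_i=min(4*3^6,49)=49, bounds=[24,49]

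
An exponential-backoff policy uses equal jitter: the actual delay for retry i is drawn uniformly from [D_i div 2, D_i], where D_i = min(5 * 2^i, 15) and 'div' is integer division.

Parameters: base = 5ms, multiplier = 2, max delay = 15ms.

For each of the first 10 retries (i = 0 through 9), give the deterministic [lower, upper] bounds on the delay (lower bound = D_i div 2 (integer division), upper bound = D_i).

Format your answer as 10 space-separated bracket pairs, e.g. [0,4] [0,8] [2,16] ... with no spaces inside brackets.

Computing bounds per retry:
  i=0: D_i=min(5*2^0,15)=5, bounds=[2,5]
  i=1: D_i=min(5*2^1,15)=10, bounds=[5,10]
  i=2: D_i=min(5*2^2,15)=15, bounds=[7,15]
  i=3: D_i=min(5*2^3,15)=15, bounds=[7,15]
  i=4: D_i=min(5*2^4,15)=15, bounds=[7,15]
  i=5: D_i=min(5*2^5,15)=15, bounds=[7,15]
  i=6: D_i=min(5*2^6,15)=15, bounds=[7,15]
  i=7: D_i=min(5*2^7,15)=15, bounds=[7,15]
  i=8: D_i=min(5*2^8,15)=15, bounds=[7,15]
  i=9: D_i=min(5*2^9,15)=15, bounds=[7,15]

Answer: [2,5] [5,10] [7,15] [7,15] [7,15] [7,15] [7,15] [7,15] [7,15] [7,15]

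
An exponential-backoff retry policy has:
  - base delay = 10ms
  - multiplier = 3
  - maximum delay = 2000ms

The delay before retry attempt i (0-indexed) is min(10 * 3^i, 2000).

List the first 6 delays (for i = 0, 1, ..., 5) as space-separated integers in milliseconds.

Computing each delay:
  i=0: min(10*3^0, 2000) = 10
  i=1: min(10*3^1, 2000) = 30
  i=2: min(10*3^2, 2000) = 90
  i=3: min(10*3^3, 2000) = 270
  i=4: min(10*3^4, 2000) = 810
  i=5: min(10*3^5, 2000) = 2000

Answer: 10 30 90 270 810 2000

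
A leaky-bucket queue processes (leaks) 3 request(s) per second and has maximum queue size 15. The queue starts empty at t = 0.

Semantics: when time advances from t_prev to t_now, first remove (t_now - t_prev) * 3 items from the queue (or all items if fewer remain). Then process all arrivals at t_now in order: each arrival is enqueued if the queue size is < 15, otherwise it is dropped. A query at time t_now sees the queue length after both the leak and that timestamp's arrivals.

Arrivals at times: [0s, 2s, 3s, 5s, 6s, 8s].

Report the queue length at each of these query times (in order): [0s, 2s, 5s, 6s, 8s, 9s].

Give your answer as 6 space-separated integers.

Answer: 1 1 1 1 1 0

Derivation:
Queue lengths at query times:
  query t=0s: backlog = 1
  query t=2s: backlog = 1
  query t=5s: backlog = 1
  query t=6s: backlog = 1
  query t=8s: backlog = 1
  query t=9s: backlog = 0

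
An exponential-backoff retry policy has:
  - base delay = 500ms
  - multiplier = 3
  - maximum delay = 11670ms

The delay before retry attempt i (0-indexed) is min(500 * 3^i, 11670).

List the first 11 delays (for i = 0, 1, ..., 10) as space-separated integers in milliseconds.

Computing each delay:
  i=0: min(500*3^0, 11670) = 500
  i=1: min(500*3^1, 11670) = 1500
  i=2: min(500*3^2, 11670) = 4500
  i=3: min(500*3^3, 11670) = 11670
  i=4: min(500*3^4, 11670) = 11670
  i=5: min(500*3^5, 11670) = 11670
  i=6: min(500*3^6, 11670) = 11670
  i=7: min(500*3^7, 11670) = 11670
  i=8: min(500*3^8, 11670) = 11670
  i=9: min(500*3^9, 11670) = 11670
  i=10: min(500*3^10, 11670) = 11670

Answer: 500 1500 4500 11670 11670 11670 11670 11670 11670 11670 11670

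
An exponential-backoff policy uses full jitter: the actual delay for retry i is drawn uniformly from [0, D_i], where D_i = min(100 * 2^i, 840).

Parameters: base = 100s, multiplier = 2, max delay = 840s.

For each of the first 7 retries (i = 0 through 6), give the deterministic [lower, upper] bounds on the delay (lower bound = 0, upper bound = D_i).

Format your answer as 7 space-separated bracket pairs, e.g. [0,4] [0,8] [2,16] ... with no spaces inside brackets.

Answer: [0,100] [0,200] [0,400] [0,800] [0,840] [0,840] [0,840]

Derivation:
Computing bounds per retry:
  i=0: D_i=min(100*2^0,840)=100, bounds=[0,100]
  i=1: D_i=min(100*2^1,840)=200, bounds=[0,200]
  i=2: D_i=min(100*2^2,840)=400, bounds=[0,400]
  i=3: D_i=min(100*2^3,840)=800, bounds=[0,800]
  i=4: D_i=min(100*2^4,840)=840, bounds=[0,840]
  i=5: D_i=min(100*2^5,840)=840, bounds=[0,840]
  i=6: D_i=min(100*2^6,840)=840, bounds=[0,840]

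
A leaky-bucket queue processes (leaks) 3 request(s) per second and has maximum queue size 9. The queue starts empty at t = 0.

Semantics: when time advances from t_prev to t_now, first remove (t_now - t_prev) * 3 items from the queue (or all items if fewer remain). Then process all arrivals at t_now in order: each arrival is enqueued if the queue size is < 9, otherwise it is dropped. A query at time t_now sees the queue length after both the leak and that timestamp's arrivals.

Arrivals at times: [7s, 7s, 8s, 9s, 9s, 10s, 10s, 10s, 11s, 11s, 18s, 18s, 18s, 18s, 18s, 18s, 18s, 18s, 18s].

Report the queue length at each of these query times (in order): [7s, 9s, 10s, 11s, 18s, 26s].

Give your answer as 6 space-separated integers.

Queue lengths at query times:
  query t=7s: backlog = 2
  query t=9s: backlog = 2
  query t=10s: backlog = 3
  query t=11s: backlog = 2
  query t=18s: backlog = 9
  query t=26s: backlog = 0

Answer: 2 2 3 2 9 0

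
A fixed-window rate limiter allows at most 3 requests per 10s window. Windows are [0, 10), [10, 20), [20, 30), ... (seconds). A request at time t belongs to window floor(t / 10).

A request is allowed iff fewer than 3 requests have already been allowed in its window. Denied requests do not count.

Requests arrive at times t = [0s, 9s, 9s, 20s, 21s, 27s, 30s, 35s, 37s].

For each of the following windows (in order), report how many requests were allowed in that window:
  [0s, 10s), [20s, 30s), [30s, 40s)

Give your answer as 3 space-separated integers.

Answer: 3 3 3

Derivation:
Processing requests:
  req#1 t=0s (window 0): ALLOW
  req#2 t=9s (window 0): ALLOW
  req#3 t=9s (window 0): ALLOW
  req#4 t=20s (window 2): ALLOW
  req#5 t=21s (window 2): ALLOW
  req#6 t=27s (window 2): ALLOW
  req#7 t=30s (window 3): ALLOW
  req#8 t=35s (window 3): ALLOW
  req#9 t=37s (window 3): ALLOW

Allowed counts by window: 3 3 3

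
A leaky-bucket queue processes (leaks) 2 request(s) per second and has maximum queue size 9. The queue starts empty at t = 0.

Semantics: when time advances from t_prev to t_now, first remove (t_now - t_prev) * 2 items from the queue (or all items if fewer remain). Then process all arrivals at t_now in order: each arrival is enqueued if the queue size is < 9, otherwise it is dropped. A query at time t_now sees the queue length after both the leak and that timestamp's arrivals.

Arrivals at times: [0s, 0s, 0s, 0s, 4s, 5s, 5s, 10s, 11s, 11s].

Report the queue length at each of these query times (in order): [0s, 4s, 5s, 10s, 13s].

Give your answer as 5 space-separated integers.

Answer: 4 1 2 1 0

Derivation:
Queue lengths at query times:
  query t=0s: backlog = 4
  query t=4s: backlog = 1
  query t=5s: backlog = 2
  query t=10s: backlog = 1
  query t=13s: backlog = 0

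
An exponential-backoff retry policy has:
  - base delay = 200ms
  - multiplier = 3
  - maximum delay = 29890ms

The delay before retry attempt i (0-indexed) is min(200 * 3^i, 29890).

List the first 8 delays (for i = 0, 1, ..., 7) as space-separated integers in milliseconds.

Answer: 200 600 1800 5400 16200 29890 29890 29890

Derivation:
Computing each delay:
  i=0: min(200*3^0, 29890) = 200
  i=1: min(200*3^1, 29890) = 600
  i=2: min(200*3^2, 29890) = 1800
  i=3: min(200*3^3, 29890) = 5400
  i=4: min(200*3^4, 29890) = 16200
  i=5: min(200*3^5, 29890) = 29890
  i=6: min(200*3^6, 29890) = 29890
  i=7: min(200*3^7, 29890) = 29890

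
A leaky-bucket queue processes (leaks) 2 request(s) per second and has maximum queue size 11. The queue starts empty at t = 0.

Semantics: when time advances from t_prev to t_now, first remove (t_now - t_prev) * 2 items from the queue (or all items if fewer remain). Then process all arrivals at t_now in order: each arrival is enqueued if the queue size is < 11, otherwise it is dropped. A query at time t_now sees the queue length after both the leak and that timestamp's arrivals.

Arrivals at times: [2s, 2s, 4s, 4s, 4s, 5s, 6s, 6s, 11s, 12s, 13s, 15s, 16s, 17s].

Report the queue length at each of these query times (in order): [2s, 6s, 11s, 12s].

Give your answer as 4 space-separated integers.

Answer: 2 2 1 1

Derivation:
Queue lengths at query times:
  query t=2s: backlog = 2
  query t=6s: backlog = 2
  query t=11s: backlog = 1
  query t=12s: backlog = 1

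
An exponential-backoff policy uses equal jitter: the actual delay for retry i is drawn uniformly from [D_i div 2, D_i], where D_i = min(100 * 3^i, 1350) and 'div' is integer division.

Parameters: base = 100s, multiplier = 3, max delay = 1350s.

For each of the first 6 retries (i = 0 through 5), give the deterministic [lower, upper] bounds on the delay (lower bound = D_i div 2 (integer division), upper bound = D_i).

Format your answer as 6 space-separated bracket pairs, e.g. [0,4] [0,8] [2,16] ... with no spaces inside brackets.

Answer: [50,100] [150,300] [450,900] [675,1350] [675,1350] [675,1350]

Derivation:
Computing bounds per retry:
  i=0: D_i=min(100*3^0,1350)=100, bounds=[50,100]
  i=1: D_i=min(100*3^1,1350)=300, bounds=[150,300]
  i=2: D_i=min(100*3^2,1350)=900, bounds=[450,900]
  i=3: D_i=min(100*3^3,1350)=1350, bounds=[675,1350]
  i=4: D_i=min(100*3^4,1350)=1350, bounds=[675,1350]
  i=5: D_i=min(100*3^5,1350)=1350, bounds=[675,1350]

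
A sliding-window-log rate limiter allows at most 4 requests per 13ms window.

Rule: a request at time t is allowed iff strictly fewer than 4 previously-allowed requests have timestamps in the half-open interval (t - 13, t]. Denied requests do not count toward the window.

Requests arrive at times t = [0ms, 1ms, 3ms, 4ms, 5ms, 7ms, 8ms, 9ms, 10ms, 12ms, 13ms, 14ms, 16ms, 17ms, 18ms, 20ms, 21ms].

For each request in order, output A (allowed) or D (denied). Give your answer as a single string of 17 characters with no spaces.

Tracking allowed requests in the window:
  req#1 t=0ms: ALLOW
  req#2 t=1ms: ALLOW
  req#3 t=3ms: ALLOW
  req#4 t=4ms: ALLOW
  req#5 t=5ms: DENY
  req#6 t=7ms: DENY
  req#7 t=8ms: DENY
  req#8 t=9ms: DENY
  req#9 t=10ms: DENY
  req#10 t=12ms: DENY
  req#11 t=13ms: ALLOW
  req#12 t=14ms: ALLOW
  req#13 t=16ms: ALLOW
  req#14 t=17ms: ALLOW
  req#15 t=18ms: DENY
  req#16 t=20ms: DENY
  req#17 t=21ms: DENY

Answer: AAAADDDDDDAAAADDD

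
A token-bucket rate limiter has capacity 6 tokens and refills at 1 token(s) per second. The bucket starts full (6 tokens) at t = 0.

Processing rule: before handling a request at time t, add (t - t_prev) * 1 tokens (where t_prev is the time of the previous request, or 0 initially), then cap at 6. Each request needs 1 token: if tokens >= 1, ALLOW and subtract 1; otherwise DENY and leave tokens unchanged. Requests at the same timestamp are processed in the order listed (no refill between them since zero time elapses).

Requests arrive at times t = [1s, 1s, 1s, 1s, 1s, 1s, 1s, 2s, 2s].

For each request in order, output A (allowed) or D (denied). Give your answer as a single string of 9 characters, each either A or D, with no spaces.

Answer: AAAAAADAD

Derivation:
Simulating step by step:
  req#1 t=1s: ALLOW
  req#2 t=1s: ALLOW
  req#3 t=1s: ALLOW
  req#4 t=1s: ALLOW
  req#5 t=1s: ALLOW
  req#6 t=1s: ALLOW
  req#7 t=1s: DENY
  req#8 t=2s: ALLOW
  req#9 t=2s: DENY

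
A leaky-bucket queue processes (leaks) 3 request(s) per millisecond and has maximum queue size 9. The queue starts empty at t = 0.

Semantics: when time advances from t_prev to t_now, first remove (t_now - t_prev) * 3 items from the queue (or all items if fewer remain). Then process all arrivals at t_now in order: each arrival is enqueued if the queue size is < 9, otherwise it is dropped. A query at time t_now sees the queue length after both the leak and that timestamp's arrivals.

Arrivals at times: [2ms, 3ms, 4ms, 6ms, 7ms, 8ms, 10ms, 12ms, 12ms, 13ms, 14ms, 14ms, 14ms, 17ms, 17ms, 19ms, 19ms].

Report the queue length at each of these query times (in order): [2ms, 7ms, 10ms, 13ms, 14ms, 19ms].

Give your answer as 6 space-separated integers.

Answer: 1 1 1 1 3 2

Derivation:
Queue lengths at query times:
  query t=2ms: backlog = 1
  query t=7ms: backlog = 1
  query t=10ms: backlog = 1
  query t=13ms: backlog = 1
  query t=14ms: backlog = 3
  query t=19ms: backlog = 2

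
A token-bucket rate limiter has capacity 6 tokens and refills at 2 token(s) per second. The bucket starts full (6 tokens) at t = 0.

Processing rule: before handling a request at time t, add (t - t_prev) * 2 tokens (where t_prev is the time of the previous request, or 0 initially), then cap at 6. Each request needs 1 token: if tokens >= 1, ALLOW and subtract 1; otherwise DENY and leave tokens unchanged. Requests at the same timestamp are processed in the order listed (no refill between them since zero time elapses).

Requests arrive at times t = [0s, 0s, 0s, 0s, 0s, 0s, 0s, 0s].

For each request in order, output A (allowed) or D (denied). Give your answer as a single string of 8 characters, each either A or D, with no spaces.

Answer: AAAAAADD

Derivation:
Simulating step by step:
  req#1 t=0s: ALLOW
  req#2 t=0s: ALLOW
  req#3 t=0s: ALLOW
  req#4 t=0s: ALLOW
  req#5 t=0s: ALLOW
  req#6 t=0s: ALLOW
  req#7 t=0s: DENY
  req#8 t=0s: DENY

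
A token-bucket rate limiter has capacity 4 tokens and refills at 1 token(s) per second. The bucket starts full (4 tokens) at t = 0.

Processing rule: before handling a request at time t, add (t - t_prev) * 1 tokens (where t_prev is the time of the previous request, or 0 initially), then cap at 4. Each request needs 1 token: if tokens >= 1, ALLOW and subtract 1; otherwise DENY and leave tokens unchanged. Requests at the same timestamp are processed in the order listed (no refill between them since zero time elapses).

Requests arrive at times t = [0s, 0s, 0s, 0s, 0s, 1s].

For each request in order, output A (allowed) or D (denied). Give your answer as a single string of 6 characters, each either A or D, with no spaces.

Simulating step by step:
  req#1 t=0s: ALLOW
  req#2 t=0s: ALLOW
  req#3 t=0s: ALLOW
  req#4 t=0s: ALLOW
  req#5 t=0s: DENY
  req#6 t=1s: ALLOW

Answer: AAAADA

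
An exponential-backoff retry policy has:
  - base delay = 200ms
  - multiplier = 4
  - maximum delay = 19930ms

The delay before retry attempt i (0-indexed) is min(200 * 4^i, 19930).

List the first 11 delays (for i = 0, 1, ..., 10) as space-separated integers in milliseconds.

Computing each delay:
  i=0: min(200*4^0, 19930) = 200
  i=1: min(200*4^1, 19930) = 800
  i=2: min(200*4^2, 19930) = 3200
  i=3: min(200*4^3, 19930) = 12800
  i=4: min(200*4^4, 19930) = 19930
  i=5: min(200*4^5, 19930) = 19930
  i=6: min(200*4^6, 19930) = 19930
  i=7: min(200*4^7, 19930) = 19930
  i=8: min(200*4^8, 19930) = 19930
  i=9: min(200*4^9, 19930) = 19930
  i=10: min(200*4^10, 19930) = 19930

Answer: 200 800 3200 12800 19930 19930 19930 19930 19930 19930 19930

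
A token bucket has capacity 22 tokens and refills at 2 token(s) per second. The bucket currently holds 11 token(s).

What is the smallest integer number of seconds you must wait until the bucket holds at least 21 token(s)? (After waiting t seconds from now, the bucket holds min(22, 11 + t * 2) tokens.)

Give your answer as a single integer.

Need 11 + t * 2 >= 21, so t >= 10/2.
Smallest integer t = ceil(10/2) = 5.

Answer: 5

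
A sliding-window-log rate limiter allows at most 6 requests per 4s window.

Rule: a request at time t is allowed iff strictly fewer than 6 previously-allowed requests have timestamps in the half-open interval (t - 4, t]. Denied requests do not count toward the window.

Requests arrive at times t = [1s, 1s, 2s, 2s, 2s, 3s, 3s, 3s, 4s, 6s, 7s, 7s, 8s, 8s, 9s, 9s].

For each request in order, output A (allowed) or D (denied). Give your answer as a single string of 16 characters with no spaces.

Tracking allowed requests in the window:
  req#1 t=1s: ALLOW
  req#2 t=1s: ALLOW
  req#3 t=2s: ALLOW
  req#4 t=2s: ALLOW
  req#5 t=2s: ALLOW
  req#6 t=3s: ALLOW
  req#7 t=3s: DENY
  req#8 t=3s: DENY
  req#9 t=4s: DENY
  req#10 t=6s: ALLOW
  req#11 t=7s: ALLOW
  req#12 t=7s: ALLOW
  req#13 t=8s: ALLOW
  req#14 t=8s: ALLOW
  req#15 t=9s: ALLOW
  req#16 t=9s: DENY

Answer: AAAAAADDDAAAAAAD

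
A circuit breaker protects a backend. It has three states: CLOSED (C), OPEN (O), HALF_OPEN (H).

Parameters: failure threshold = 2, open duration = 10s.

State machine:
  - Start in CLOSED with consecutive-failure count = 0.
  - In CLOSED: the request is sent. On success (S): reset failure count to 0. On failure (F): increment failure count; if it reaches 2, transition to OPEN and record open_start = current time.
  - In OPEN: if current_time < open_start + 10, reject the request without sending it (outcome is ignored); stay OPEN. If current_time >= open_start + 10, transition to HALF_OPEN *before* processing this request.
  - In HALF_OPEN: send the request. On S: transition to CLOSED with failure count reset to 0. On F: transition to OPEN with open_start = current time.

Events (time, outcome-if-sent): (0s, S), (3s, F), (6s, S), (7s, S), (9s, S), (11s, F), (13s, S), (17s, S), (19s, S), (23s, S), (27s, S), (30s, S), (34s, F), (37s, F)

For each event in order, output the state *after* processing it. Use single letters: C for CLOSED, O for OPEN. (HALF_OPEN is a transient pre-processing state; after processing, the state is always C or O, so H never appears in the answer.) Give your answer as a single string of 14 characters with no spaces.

State after each event:
  event#1 t=0s outcome=S: state=CLOSED
  event#2 t=3s outcome=F: state=CLOSED
  event#3 t=6s outcome=S: state=CLOSED
  event#4 t=7s outcome=S: state=CLOSED
  event#5 t=9s outcome=S: state=CLOSED
  event#6 t=11s outcome=F: state=CLOSED
  event#7 t=13s outcome=S: state=CLOSED
  event#8 t=17s outcome=S: state=CLOSED
  event#9 t=19s outcome=S: state=CLOSED
  event#10 t=23s outcome=S: state=CLOSED
  event#11 t=27s outcome=S: state=CLOSED
  event#12 t=30s outcome=S: state=CLOSED
  event#13 t=34s outcome=F: state=CLOSED
  event#14 t=37s outcome=F: state=OPEN

Answer: CCCCCCCCCCCCCO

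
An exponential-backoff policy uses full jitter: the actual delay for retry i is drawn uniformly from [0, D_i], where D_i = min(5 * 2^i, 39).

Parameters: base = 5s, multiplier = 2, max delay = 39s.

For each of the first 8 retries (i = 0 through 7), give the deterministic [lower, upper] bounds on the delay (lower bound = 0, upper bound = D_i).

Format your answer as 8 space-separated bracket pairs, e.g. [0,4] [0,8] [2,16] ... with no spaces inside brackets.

Computing bounds per retry:
  i=0: D_i=min(5*2^0,39)=5, bounds=[0,5]
  i=1: D_i=min(5*2^1,39)=10, bounds=[0,10]
  i=2: D_i=min(5*2^2,39)=20, bounds=[0,20]
  i=3: D_i=min(5*2^3,39)=39, bounds=[0,39]
  i=4: D_i=min(5*2^4,39)=39, bounds=[0,39]
  i=5: D_i=min(5*2^5,39)=39, bounds=[0,39]
  i=6: D_i=min(5*2^6,39)=39, bounds=[0,39]
  i=7: D_i=min(5*2^7,39)=39, bounds=[0,39]

Answer: [0,5] [0,10] [0,20] [0,39] [0,39] [0,39] [0,39] [0,39]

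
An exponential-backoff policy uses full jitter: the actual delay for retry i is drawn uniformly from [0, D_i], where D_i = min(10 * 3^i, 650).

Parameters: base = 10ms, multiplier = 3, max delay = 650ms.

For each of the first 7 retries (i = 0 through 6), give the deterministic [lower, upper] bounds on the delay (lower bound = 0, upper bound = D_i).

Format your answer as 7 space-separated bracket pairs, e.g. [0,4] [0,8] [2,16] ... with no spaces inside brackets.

Answer: [0,10] [0,30] [0,90] [0,270] [0,650] [0,650] [0,650]

Derivation:
Computing bounds per retry:
  i=0: D_i=min(10*3^0,650)=10, bounds=[0,10]
  i=1: D_i=min(10*3^1,650)=30, bounds=[0,30]
  i=2: D_i=min(10*3^2,650)=90, bounds=[0,90]
  i=3: D_i=min(10*3^3,650)=270, bounds=[0,270]
  i=4: D_i=min(10*3^4,650)=650, bounds=[0,650]
  i=5: D_i=min(10*3^5,650)=650, bounds=[0,650]
  i=6: D_i=min(10*3^6,650)=650, bounds=[0,650]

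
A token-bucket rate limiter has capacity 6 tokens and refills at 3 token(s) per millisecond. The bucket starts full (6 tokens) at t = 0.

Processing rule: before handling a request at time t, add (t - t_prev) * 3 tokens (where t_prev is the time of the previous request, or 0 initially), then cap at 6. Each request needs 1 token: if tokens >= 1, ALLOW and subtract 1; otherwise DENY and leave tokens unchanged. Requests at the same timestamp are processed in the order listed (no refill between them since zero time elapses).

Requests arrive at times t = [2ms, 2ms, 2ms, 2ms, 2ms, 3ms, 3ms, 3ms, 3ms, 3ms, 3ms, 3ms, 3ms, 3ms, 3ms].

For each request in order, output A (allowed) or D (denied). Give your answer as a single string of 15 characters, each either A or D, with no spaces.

Answer: AAAAAAAAADDDDDD

Derivation:
Simulating step by step:
  req#1 t=2ms: ALLOW
  req#2 t=2ms: ALLOW
  req#3 t=2ms: ALLOW
  req#4 t=2ms: ALLOW
  req#5 t=2ms: ALLOW
  req#6 t=3ms: ALLOW
  req#7 t=3ms: ALLOW
  req#8 t=3ms: ALLOW
  req#9 t=3ms: ALLOW
  req#10 t=3ms: DENY
  req#11 t=3ms: DENY
  req#12 t=3ms: DENY
  req#13 t=3ms: DENY
  req#14 t=3ms: DENY
  req#15 t=3ms: DENY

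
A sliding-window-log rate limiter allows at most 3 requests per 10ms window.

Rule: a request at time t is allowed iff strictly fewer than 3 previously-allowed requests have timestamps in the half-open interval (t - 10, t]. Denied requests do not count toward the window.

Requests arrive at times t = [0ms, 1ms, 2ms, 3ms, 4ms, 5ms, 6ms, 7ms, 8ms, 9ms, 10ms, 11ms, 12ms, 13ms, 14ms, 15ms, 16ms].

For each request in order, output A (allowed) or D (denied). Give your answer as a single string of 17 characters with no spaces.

Tracking allowed requests in the window:
  req#1 t=0ms: ALLOW
  req#2 t=1ms: ALLOW
  req#3 t=2ms: ALLOW
  req#4 t=3ms: DENY
  req#5 t=4ms: DENY
  req#6 t=5ms: DENY
  req#7 t=6ms: DENY
  req#8 t=7ms: DENY
  req#9 t=8ms: DENY
  req#10 t=9ms: DENY
  req#11 t=10ms: ALLOW
  req#12 t=11ms: ALLOW
  req#13 t=12ms: ALLOW
  req#14 t=13ms: DENY
  req#15 t=14ms: DENY
  req#16 t=15ms: DENY
  req#17 t=16ms: DENY

Answer: AAADDDDDDDAAADDDD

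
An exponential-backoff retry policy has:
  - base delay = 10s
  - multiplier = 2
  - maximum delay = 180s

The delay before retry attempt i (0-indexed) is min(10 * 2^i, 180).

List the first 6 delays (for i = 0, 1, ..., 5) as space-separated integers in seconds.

Answer: 10 20 40 80 160 180

Derivation:
Computing each delay:
  i=0: min(10*2^0, 180) = 10
  i=1: min(10*2^1, 180) = 20
  i=2: min(10*2^2, 180) = 40
  i=3: min(10*2^3, 180) = 80
  i=4: min(10*2^4, 180) = 160
  i=5: min(10*2^5, 180) = 180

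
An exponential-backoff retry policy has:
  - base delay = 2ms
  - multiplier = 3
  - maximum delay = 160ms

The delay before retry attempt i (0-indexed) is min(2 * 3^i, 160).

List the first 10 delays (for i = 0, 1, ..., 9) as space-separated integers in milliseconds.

Answer: 2 6 18 54 160 160 160 160 160 160

Derivation:
Computing each delay:
  i=0: min(2*3^0, 160) = 2
  i=1: min(2*3^1, 160) = 6
  i=2: min(2*3^2, 160) = 18
  i=3: min(2*3^3, 160) = 54
  i=4: min(2*3^4, 160) = 160
  i=5: min(2*3^5, 160) = 160
  i=6: min(2*3^6, 160) = 160
  i=7: min(2*3^7, 160) = 160
  i=8: min(2*3^8, 160) = 160
  i=9: min(2*3^9, 160) = 160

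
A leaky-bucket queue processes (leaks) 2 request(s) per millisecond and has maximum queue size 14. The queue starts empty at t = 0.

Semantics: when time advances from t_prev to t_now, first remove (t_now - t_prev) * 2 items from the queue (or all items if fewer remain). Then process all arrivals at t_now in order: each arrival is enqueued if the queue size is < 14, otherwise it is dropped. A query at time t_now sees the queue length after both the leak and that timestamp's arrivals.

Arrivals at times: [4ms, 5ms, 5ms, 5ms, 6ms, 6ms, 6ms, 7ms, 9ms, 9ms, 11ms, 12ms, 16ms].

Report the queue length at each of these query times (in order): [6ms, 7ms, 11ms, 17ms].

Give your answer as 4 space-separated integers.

Queue lengths at query times:
  query t=6ms: backlog = 4
  query t=7ms: backlog = 3
  query t=11ms: backlog = 1
  query t=17ms: backlog = 0

Answer: 4 3 1 0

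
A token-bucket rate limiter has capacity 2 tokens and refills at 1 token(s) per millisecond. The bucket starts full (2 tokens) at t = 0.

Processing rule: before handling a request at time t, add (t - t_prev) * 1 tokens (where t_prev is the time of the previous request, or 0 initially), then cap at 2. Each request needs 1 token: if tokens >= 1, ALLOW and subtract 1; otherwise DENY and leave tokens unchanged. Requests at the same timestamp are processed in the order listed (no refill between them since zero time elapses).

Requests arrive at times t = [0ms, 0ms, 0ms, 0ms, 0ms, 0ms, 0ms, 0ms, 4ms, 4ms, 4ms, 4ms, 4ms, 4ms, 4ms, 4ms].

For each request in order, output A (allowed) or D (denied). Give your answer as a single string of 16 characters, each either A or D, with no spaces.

Simulating step by step:
  req#1 t=0ms: ALLOW
  req#2 t=0ms: ALLOW
  req#3 t=0ms: DENY
  req#4 t=0ms: DENY
  req#5 t=0ms: DENY
  req#6 t=0ms: DENY
  req#7 t=0ms: DENY
  req#8 t=0ms: DENY
  req#9 t=4ms: ALLOW
  req#10 t=4ms: ALLOW
  req#11 t=4ms: DENY
  req#12 t=4ms: DENY
  req#13 t=4ms: DENY
  req#14 t=4ms: DENY
  req#15 t=4ms: DENY
  req#16 t=4ms: DENY

Answer: AADDDDDDAADDDDDD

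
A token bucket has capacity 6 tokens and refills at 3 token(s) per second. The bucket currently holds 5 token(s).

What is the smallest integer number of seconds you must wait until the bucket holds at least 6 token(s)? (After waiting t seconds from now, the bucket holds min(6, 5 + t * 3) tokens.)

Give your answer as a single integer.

Need 5 + t * 3 >= 6, so t >= 1/3.
Smallest integer t = ceil(1/3) = 1.

Answer: 1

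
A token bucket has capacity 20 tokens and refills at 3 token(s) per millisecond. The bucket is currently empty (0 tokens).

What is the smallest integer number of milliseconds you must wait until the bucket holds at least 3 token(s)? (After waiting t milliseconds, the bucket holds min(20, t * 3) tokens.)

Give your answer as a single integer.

Answer: 1

Derivation:
Need t * 3 >= 3, so t >= 3/3.
Smallest integer t = ceil(3/3) = 1.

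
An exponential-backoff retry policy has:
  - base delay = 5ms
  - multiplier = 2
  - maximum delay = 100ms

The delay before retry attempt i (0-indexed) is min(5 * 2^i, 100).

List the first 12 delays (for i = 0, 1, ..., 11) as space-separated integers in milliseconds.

Computing each delay:
  i=0: min(5*2^0, 100) = 5
  i=1: min(5*2^1, 100) = 10
  i=2: min(5*2^2, 100) = 20
  i=3: min(5*2^3, 100) = 40
  i=4: min(5*2^4, 100) = 80
  i=5: min(5*2^5, 100) = 100
  i=6: min(5*2^6, 100) = 100
  i=7: min(5*2^7, 100) = 100
  i=8: min(5*2^8, 100) = 100
  i=9: min(5*2^9, 100) = 100
  i=10: min(5*2^10, 100) = 100
  i=11: min(5*2^11, 100) = 100

Answer: 5 10 20 40 80 100 100 100 100 100 100 100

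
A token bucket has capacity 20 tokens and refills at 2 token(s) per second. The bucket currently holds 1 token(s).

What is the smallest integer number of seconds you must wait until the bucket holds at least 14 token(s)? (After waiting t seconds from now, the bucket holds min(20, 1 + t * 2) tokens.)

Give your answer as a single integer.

Answer: 7

Derivation:
Need 1 + t * 2 >= 14, so t >= 13/2.
Smallest integer t = ceil(13/2) = 7.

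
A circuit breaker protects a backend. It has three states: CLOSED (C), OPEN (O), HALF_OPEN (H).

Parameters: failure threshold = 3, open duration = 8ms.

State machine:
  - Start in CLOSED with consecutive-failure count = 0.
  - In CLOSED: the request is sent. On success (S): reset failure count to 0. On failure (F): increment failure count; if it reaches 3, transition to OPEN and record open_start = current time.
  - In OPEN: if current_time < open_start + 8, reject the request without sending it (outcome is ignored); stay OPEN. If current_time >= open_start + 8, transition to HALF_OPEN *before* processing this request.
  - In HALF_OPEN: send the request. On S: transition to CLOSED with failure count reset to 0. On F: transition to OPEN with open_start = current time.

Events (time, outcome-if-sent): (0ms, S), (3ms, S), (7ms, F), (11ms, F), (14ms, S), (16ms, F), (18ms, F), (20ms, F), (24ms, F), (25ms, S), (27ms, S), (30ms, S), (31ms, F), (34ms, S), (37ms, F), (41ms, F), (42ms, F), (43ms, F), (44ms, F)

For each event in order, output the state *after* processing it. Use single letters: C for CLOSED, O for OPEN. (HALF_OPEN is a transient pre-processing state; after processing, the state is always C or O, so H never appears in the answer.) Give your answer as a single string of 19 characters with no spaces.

Answer: CCCCCCCOOOOCCCCCOOO

Derivation:
State after each event:
  event#1 t=0ms outcome=S: state=CLOSED
  event#2 t=3ms outcome=S: state=CLOSED
  event#3 t=7ms outcome=F: state=CLOSED
  event#4 t=11ms outcome=F: state=CLOSED
  event#5 t=14ms outcome=S: state=CLOSED
  event#6 t=16ms outcome=F: state=CLOSED
  event#7 t=18ms outcome=F: state=CLOSED
  event#8 t=20ms outcome=F: state=OPEN
  event#9 t=24ms outcome=F: state=OPEN
  event#10 t=25ms outcome=S: state=OPEN
  event#11 t=27ms outcome=S: state=OPEN
  event#12 t=30ms outcome=S: state=CLOSED
  event#13 t=31ms outcome=F: state=CLOSED
  event#14 t=34ms outcome=S: state=CLOSED
  event#15 t=37ms outcome=F: state=CLOSED
  event#16 t=41ms outcome=F: state=CLOSED
  event#17 t=42ms outcome=F: state=OPEN
  event#18 t=43ms outcome=F: state=OPEN
  event#19 t=44ms outcome=F: state=OPEN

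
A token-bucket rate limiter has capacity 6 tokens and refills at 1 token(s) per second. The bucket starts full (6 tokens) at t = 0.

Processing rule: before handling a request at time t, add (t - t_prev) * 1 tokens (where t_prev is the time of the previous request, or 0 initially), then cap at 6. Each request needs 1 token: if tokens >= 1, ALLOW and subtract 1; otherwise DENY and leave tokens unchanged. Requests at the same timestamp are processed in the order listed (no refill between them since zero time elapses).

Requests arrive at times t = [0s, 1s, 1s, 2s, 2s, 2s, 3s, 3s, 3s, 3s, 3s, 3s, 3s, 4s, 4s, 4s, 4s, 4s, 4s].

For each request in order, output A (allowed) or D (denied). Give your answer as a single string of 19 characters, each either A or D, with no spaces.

Simulating step by step:
  req#1 t=0s: ALLOW
  req#2 t=1s: ALLOW
  req#3 t=1s: ALLOW
  req#4 t=2s: ALLOW
  req#5 t=2s: ALLOW
  req#6 t=2s: ALLOW
  req#7 t=3s: ALLOW
  req#8 t=3s: ALLOW
  req#9 t=3s: ALLOW
  req#10 t=3s: DENY
  req#11 t=3s: DENY
  req#12 t=3s: DENY
  req#13 t=3s: DENY
  req#14 t=4s: ALLOW
  req#15 t=4s: DENY
  req#16 t=4s: DENY
  req#17 t=4s: DENY
  req#18 t=4s: DENY
  req#19 t=4s: DENY

Answer: AAAAAAAAADDDDADDDDD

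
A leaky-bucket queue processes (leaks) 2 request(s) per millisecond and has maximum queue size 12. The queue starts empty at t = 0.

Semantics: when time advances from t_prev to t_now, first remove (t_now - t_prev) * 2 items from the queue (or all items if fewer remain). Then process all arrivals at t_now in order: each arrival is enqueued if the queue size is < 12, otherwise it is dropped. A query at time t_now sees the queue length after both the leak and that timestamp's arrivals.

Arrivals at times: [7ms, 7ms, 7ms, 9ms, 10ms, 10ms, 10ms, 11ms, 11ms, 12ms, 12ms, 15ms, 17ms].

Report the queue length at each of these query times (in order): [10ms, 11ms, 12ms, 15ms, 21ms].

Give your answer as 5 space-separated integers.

Answer: 3 3 3 1 0

Derivation:
Queue lengths at query times:
  query t=10ms: backlog = 3
  query t=11ms: backlog = 3
  query t=12ms: backlog = 3
  query t=15ms: backlog = 1
  query t=21ms: backlog = 0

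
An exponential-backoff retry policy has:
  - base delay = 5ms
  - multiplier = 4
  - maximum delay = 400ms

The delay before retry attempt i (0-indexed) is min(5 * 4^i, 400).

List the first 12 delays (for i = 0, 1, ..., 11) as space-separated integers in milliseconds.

Answer: 5 20 80 320 400 400 400 400 400 400 400 400

Derivation:
Computing each delay:
  i=0: min(5*4^0, 400) = 5
  i=1: min(5*4^1, 400) = 20
  i=2: min(5*4^2, 400) = 80
  i=3: min(5*4^3, 400) = 320
  i=4: min(5*4^4, 400) = 400
  i=5: min(5*4^5, 400) = 400
  i=6: min(5*4^6, 400) = 400
  i=7: min(5*4^7, 400) = 400
  i=8: min(5*4^8, 400) = 400
  i=9: min(5*4^9, 400) = 400
  i=10: min(5*4^10, 400) = 400
  i=11: min(5*4^11, 400) = 400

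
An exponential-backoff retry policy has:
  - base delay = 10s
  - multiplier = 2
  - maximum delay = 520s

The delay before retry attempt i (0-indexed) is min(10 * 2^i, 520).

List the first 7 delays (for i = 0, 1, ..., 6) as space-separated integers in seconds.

Computing each delay:
  i=0: min(10*2^0, 520) = 10
  i=1: min(10*2^1, 520) = 20
  i=2: min(10*2^2, 520) = 40
  i=3: min(10*2^3, 520) = 80
  i=4: min(10*2^4, 520) = 160
  i=5: min(10*2^5, 520) = 320
  i=6: min(10*2^6, 520) = 520

Answer: 10 20 40 80 160 320 520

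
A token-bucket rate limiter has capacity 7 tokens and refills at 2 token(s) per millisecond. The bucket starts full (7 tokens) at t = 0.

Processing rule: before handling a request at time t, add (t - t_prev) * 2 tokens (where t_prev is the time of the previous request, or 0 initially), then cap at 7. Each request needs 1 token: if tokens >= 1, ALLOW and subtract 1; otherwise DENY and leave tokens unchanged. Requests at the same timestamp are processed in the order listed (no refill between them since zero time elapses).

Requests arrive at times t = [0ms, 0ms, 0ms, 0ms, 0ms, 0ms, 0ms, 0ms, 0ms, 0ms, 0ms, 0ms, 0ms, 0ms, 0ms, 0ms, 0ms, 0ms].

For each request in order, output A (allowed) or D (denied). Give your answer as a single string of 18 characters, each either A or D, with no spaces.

Answer: AAAAAAADDDDDDDDDDD

Derivation:
Simulating step by step:
  req#1 t=0ms: ALLOW
  req#2 t=0ms: ALLOW
  req#3 t=0ms: ALLOW
  req#4 t=0ms: ALLOW
  req#5 t=0ms: ALLOW
  req#6 t=0ms: ALLOW
  req#7 t=0ms: ALLOW
  req#8 t=0ms: DENY
  req#9 t=0ms: DENY
  req#10 t=0ms: DENY
  req#11 t=0ms: DENY
  req#12 t=0ms: DENY
  req#13 t=0ms: DENY
  req#14 t=0ms: DENY
  req#15 t=0ms: DENY
  req#16 t=0ms: DENY
  req#17 t=0ms: DENY
  req#18 t=0ms: DENY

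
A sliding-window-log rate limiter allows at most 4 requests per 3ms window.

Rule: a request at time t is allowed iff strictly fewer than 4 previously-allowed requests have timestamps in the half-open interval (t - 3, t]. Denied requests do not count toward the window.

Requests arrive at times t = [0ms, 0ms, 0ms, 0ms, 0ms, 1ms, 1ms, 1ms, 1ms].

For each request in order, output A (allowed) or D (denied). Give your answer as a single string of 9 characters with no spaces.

Tracking allowed requests in the window:
  req#1 t=0ms: ALLOW
  req#2 t=0ms: ALLOW
  req#3 t=0ms: ALLOW
  req#4 t=0ms: ALLOW
  req#5 t=0ms: DENY
  req#6 t=1ms: DENY
  req#7 t=1ms: DENY
  req#8 t=1ms: DENY
  req#9 t=1ms: DENY

Answer: AAAADDDDD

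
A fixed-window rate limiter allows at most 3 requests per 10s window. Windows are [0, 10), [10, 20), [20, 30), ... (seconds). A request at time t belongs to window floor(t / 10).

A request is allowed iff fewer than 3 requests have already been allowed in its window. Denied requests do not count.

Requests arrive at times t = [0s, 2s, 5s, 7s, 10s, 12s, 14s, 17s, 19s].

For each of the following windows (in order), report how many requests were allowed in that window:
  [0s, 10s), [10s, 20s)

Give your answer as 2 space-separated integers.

Answer: 3 3

Derivation:
Processing requests:
  req#1 t=0s (window 0): ALLOW
  req#2 t=2s (window 0): ALLOW
  req#3 t=5s (window 0): ALLOW
  req#4 t=7s (window 0): DENY
  req#5 t=10s (window 1): ALLOW
  req#6 t=12s (window 1): ALLOW
  req#7 t=14s (window 1): ALLOW
  req#8 t=17s (window 1): DENY
  req#9 t=19s (window 1): DENY

Allowed counts by window: 3 3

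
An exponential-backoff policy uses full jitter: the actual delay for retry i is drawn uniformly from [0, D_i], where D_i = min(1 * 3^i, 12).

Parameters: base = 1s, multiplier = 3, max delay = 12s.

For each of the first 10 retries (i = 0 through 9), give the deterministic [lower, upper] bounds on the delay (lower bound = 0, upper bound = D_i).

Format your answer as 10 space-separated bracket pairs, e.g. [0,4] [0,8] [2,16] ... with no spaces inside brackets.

Computing bounds per retry:
  i=0: D_i=min(1*3^0,12)=1, bounds=[0,1]
  i=1: D_i=min(1*3^1,12)=3, bounds=[0,3]
  i=2: D_i=min(1*3^2,12)=9, bounds=[0,9]
  i=3: D_i=min(1*3^3,12)=12, bounds=[0,12]
  i=4: D_i=min(1*3^4,12)=12, bounds=[0,12]
  i=5: D_i=min(1*3^5,12)=12, bounds=[0,12]
  i=6: D_i=min(1*3^6,12)=12, bounds=[0,12]
  i=7: D_i=min(1*3^7,12)=12, bounds=[0,12]
  i=8: D_i=min(1*3^8,12)=12, bounds=[0,12]
  i=9: D_i=min(1*3^9,12)=12, bounds=[0,12]

Answer: [0,1] [0,3] [0,9] [0,12] [0,12] [0,12] [0,12] [0,12] [0,12] [0,12]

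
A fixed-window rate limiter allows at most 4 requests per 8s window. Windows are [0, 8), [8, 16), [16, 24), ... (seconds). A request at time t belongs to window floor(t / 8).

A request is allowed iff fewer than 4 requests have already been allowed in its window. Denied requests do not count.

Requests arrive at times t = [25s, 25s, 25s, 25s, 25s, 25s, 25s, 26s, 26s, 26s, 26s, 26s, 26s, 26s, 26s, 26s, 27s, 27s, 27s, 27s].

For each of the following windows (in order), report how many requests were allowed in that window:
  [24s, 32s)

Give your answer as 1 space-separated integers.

Answer: 4

Derivation:
Processing requests:
  req#1 t=25s (window 3): ALLOW
  req#2 t=25s (window 3): ALLOW
  req#3 t=25s (window 3): ALLOW
  req#4 t=25s (window 3): ALLOW
  req#5 t=25s (window 3): DENY
  req#6 t=25s (window 3): DENY
  req#7 t=25s (window 3): DENY
  req#8 t=26s (window 3): DENY
  req#9 t=26s (window 3): DENY
  req#10 t=26s (window 3): DENY
  req#11 t=26s (window 3): DENY
  req#12 t=26s (window 3): DENY
  req#13 t=26s (window 3): DENY
  req#14 t=26s (window 3): DENY
  req#15 t=26s (window 3): DENY
  req#16 t=26s (window 3): DENY
  req#17 t=27s (window 3): DENY
  req#18 t=27s (window 3): DENY
  req#19 t=27s (window 3): DENY
  req#20 t=27s (window 3): DENY

Allowed counts by window: 4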